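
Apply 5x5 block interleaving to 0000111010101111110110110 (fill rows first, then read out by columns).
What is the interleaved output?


Matrix:
  00001
  11010
  10111
  11101
  10110
Read columns: 0111101010001110110110110

0111101010001110110110110


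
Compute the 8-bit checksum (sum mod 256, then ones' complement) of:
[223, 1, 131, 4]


Sum = 359 mod 256 = 103
Complement = 152

152


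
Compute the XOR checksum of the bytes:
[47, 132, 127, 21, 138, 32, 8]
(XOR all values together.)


XOR chain: 47 ^ 132 ^ 127 ^ 21 ^ 138 ^ 32 ^ 8 = 99

99


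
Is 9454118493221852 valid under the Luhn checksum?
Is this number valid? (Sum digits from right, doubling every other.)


Luhn sum = 63
63 mod 10 = 3

Invalid (Luhn sum mod 10 = 3)


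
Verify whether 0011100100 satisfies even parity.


Number of 1s: 4

Yes, parity is correct (4 ones)


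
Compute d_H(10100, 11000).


XOR: 01100
Count of 1s: 2

2


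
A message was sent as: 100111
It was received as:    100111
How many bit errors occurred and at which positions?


XOR: 000000

0 errors (received matches sent)


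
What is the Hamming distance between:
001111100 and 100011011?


XOR: 101100111
Count of 1s: 6

6


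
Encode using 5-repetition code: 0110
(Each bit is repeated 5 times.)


Each bit -> 5 copies

00000111111111100000


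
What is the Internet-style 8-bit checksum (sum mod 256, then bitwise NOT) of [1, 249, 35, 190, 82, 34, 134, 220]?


Sum = 945 mod 256 = 177
Complement = 78

78


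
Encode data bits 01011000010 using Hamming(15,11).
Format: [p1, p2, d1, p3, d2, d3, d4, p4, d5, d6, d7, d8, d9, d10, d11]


Parity bits: p1=1, p2=0, p3=1, p4=0

100110101000010


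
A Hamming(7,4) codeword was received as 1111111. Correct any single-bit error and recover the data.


Syndrome = 0: no error detected

Data: 1111 (no errors)


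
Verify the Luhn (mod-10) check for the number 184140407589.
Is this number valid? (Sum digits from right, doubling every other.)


Luhn sum = 61
61 mod 10 = 1

Invalid (Luhn sum mod 10 = 1)


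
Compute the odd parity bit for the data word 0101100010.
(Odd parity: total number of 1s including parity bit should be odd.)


Number of 1s in data: 4
Parity bit: 1

1


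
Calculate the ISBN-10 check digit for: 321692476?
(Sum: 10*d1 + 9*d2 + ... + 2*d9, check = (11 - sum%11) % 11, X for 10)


Weighted sum: 211
211 mod 11 = 2

Check digit: 9


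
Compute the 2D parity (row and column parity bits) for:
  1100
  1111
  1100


Row parities: 000
Column parities: 1111

Row P: 000, Col P: 1111, Corner: 0


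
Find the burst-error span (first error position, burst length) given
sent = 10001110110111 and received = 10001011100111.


XOR: 00000101010000

Burst at position 5, length 5


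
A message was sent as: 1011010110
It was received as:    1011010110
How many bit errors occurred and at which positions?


XOR: 0000000000

0 errors (received matches sent)


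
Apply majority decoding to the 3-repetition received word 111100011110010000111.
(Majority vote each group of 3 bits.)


Groups: 111, 100, 011, 110, 010, 000, 111
Majority votes: 1011001

1011001


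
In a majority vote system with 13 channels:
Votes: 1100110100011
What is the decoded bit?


Ones: 7 out of 13
Threshold: 7

1 (7/13 voted 1)


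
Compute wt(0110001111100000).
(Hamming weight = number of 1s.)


Counting 1s in 0110001111100000

7


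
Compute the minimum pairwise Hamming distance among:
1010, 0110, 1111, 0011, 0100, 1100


Comparing all pairs, minimum distance: 1
Can detect 0 errors, correct 0 errors

1


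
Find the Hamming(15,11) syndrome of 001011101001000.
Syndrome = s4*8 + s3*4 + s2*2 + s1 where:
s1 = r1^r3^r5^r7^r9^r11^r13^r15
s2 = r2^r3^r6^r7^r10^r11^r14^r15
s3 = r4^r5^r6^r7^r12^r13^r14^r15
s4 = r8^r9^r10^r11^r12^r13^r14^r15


s1=0, s2=1, s3=0, s4=0

Syndrome = 2 (error at position 2)


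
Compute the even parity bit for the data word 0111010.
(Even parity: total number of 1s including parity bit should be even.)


Number of 1s in data: 4
Parity bit: 0

0


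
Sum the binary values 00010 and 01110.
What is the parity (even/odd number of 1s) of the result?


00010 = 2
01110 = 14
Sum = 16 = 10000
1s count = 1

odd parity (1 ones in 10000)


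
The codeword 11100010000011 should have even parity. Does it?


Number of 1s: 6

Yes, parity is correct (6 ones)


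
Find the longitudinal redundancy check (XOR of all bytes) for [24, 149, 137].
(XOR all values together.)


XOR chain: 24 ^ 149 ^ 137 = 4

4


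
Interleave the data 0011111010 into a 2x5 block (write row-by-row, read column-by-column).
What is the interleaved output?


Matrix:
  00111
  11010
Read columns: 0101101110

0101101110


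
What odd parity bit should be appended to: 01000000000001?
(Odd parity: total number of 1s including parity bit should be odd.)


Number of 1s in data: 2
Parity bit: 1

1


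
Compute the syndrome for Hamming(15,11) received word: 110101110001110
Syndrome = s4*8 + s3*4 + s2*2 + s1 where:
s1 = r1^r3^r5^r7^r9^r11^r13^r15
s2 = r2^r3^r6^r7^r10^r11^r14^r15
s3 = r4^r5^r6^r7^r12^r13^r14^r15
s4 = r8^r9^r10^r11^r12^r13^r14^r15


s1=1, s2=0, s3=0, s4=0

Syndrome = 1 (error at position 1)


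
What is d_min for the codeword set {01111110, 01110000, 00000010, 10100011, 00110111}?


Comparing all pairs, minimum distance: 3
Can detect 2 errors, correct 1 errors

3


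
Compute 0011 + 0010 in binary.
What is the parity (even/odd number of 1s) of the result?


0011 = 3
0010 = 2
Sum = 5 = 101
1s count = 2

even parity (2 ones in 101)


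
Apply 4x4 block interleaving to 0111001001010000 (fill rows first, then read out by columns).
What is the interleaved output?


Matrix:
  0111
  0010
  0101
  0000
Read columns: 0000101011001010

0000101011001010


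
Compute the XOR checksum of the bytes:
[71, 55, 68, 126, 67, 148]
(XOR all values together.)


XOR chain: 71 ^ 55 ^ 68 ^ 126 ^ 67 ^ 148 = 157

157


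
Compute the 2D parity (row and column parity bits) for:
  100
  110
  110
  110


Row parities: 1000
Column parities: 010

Row P: 1000, Col P: 010, Corner: 1


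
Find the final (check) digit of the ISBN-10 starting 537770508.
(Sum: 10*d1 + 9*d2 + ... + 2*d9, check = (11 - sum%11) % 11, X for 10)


Weighted sum: 260
260 mod 11 = 7

Check digit: 4


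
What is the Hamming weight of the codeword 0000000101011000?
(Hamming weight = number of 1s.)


Counting 1s in 0000000101011000

4


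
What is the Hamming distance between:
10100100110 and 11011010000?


XOR: 01111110110
Count of 1s: 8

8


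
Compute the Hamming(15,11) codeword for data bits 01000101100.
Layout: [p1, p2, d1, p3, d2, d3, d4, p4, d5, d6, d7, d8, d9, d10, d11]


Parity bits: p1=0, p2=1, p3=1, p4=1

010110010101100


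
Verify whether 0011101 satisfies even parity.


Number of 1s: 4

Yes, parity is correct (4 ones)


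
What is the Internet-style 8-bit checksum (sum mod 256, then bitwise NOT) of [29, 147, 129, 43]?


Sum = 348 mod 256 = 92
Complement = 163

163


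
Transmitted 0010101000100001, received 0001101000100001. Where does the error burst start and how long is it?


XOR: 0011000000000000

Burst at position 2, length 2


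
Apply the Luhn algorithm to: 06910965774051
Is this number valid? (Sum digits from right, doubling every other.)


Luhn sum = 55
55 mod 10 = 5

Invalid (Luhn sum mod 10 = 5)


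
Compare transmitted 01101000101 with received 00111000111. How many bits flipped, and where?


XOR: 01010000010

3 error(s) at position(s): 1, 3, 9


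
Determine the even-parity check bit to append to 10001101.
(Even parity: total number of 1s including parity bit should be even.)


Number of 1s in data: 4
Parity bit: 0

0


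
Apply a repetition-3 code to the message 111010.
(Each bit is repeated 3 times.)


Each bit -> 3 copies

111111111000111000


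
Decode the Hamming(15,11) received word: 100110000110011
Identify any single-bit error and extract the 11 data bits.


Syndrome = 0: no error detected

Data: 01000110011 (no errors)


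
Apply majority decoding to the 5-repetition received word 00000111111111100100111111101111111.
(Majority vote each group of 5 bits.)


Groups: 00000, 11111, 11111, 00100, 11111, 11011, 11111
Majority votes: 0110111

0110111


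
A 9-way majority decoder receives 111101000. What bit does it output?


Ones: 5 out of 9
Threshold: 5

1 (5/9 voted 1)


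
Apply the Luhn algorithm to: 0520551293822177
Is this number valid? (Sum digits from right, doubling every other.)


Luhn sum = 57
57 mod 10 = 7

Invalid (Luhn sum mod 10 = 7)


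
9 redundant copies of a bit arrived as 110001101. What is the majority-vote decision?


Ones: 5 out of 9
Threshold: 5

1 (5/9 voted 1)


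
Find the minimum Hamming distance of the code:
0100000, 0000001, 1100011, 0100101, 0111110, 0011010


Comparing all pairs, minimum distance: 2
Can detect 1 errors, correct 0 errors

2


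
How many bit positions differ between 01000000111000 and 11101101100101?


XOR: 10101101011101
Count of 1s: 9

9


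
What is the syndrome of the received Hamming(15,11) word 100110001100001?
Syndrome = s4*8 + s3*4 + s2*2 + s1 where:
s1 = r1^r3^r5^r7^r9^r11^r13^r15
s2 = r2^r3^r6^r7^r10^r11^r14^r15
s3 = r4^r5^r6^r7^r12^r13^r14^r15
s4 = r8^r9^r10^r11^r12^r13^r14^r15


s1=0, s2=0, s3=1, s4=1

Syndrome = 12 (error at position 12)


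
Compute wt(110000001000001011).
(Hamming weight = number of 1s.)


Counting 1s in 110000001000001011

6


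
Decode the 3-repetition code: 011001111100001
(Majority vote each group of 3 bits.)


Groups: 011, 001, 111, 100, 001
Majority votes: 10100

10100


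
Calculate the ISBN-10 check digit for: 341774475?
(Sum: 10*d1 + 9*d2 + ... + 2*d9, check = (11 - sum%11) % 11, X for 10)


Weighted sum: 232
232 mod 11 = 1

Check digit: X


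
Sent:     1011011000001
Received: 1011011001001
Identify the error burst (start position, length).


XOR: 0000000001000

Burst at position 9, length 1


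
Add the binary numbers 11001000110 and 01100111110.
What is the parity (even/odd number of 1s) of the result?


11001000110 = 1606
01100111110 = 830
Sum = 2436 = 100110000100
1s count = 4

even parity (4 ones in 100110000100)


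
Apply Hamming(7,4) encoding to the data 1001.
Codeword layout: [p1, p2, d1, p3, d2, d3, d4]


Parity bits: p1=0, p2=0, p3=1

0011001


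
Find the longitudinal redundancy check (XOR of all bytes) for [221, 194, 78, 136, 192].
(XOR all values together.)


XOR chain: 221 ^ 194 ^ 78 ^ 136 ^ 192 = 25

25


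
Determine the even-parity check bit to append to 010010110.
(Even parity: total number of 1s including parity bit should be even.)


Number of 1s in data: 4
Parity bit: 0

0


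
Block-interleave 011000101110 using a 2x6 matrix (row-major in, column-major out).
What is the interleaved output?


Matrix:
  011000
  101110
Read columns: 011011010100

011011010100


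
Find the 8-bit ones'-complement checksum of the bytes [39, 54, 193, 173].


Sum = 459 mod 256 = 203
Complement = 52

52


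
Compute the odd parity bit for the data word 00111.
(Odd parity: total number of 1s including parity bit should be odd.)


Number of 1s in data: 3
Parity bit: 0

0


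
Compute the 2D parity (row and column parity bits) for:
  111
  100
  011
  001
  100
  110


Row parities: 110110
Column parities: 011

Row P: 110110, Col P: 011, Corner: 0


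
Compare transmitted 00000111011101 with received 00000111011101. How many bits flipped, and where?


XOR: 00000000000000

0 errors (received matches sent)


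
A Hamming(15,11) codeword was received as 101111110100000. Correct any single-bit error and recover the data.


Syndrome = 0: no error detected

Data: 11110100000 (no errors)


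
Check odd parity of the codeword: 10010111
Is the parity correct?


Number of 1s: 5

Yes, parity is correct (5 ones)


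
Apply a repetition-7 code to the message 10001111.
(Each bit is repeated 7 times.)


Each bit -> 7 copies

11111110000000000000000000001111111111111111111111111111


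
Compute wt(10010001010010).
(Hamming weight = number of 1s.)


Counting 1s in 10010001010010

5


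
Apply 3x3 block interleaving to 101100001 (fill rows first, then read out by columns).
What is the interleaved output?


Matrix:
  101
  100
  001
Read columns: 110000101

110000101


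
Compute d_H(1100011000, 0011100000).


XOR: 1111111000
Count of 1s: 7

7


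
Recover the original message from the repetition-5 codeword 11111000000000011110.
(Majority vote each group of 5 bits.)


Groups: 11111, 00000, 00000, 11110
Majority votes: 1001

1001


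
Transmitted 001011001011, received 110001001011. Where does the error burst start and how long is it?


XOR: 111010000000

Burst at position 0, length 5


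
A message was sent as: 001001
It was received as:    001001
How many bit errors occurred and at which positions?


XOR: 000000

0 errors (received matches sent)


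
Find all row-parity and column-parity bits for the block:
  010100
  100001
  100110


Row parities: 001
Column parities: 010011

Row P: 001, Col P: 010011, Corner: 1


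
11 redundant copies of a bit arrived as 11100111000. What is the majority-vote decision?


Ones: 6 out of 11
Threshold: 6

1 (6/11 voted 1)


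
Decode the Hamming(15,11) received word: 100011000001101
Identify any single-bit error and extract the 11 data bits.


Syndrome = 12: error at position 12

Data: 01100000101 (corrected bit 12)


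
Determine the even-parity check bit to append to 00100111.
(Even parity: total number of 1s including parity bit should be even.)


Number of 1s in data: 4
Parity bit: 0

0


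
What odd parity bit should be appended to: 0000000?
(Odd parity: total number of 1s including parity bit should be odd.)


Number of 1s in data: 0
Parity bit: 1

1


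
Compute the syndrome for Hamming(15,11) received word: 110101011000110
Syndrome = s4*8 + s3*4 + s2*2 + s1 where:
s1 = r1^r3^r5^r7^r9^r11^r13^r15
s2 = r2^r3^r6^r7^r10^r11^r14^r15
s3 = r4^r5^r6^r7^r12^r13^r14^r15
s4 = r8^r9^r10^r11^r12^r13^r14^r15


s1=1, s2=1, s3=0, s4=0

Syndrome = 3 (error at position 3)


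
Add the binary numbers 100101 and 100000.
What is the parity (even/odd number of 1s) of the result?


100101 = 37
100000 = 32
Sum = 69 = 1000101
1s count = 3

odd parity (3 ones in 1000101)


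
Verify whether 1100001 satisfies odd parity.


Number of 1s: 3

Yes, parity is correct (3 ones)


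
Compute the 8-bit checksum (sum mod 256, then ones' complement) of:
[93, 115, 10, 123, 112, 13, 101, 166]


Sum = 733 mod 256 = 221
Complement = 34

34


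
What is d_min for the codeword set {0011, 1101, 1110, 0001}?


Comparing all pairs, minimum distance: 1
Can detect 0 errors, correct 0 errors

1


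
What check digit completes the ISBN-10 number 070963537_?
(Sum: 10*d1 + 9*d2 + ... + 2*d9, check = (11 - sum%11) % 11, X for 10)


Weighted sum: 220
220 mod 11 = 0

Check digit: 0


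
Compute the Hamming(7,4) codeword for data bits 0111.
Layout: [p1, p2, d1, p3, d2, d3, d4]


Parity bits: p1=0, p2=0, p3=1

0001111


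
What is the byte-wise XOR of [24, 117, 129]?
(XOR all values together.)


XOR chain: 24 ^ 117 ^ 129 = 236

236


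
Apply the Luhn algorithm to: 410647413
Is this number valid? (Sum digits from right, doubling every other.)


Luhn sum = 27
27 mod 10 = 7

Invalid (Luhn sum mod 10 = 7)


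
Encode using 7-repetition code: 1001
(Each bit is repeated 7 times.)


Each bit -> 7 copies

1111111000000000000001111111


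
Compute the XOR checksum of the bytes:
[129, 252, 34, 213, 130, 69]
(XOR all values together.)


XOR chain: 129 ^ 252 ^ 34 ^ 213 ^ 130 ^ 69 = 77

77


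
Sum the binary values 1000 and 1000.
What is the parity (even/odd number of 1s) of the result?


1000 = 8
1000 = 8
Sum = 16 = 10000
1s count = 1

odd parity (1 ones in 10000)


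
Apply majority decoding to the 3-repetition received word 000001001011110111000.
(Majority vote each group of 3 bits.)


Groups: 000, 001, 001, 011, 110, 111, 000
Majority votes: 0001110

0001110


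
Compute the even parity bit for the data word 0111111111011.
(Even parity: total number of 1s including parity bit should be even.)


Number of 1s in data: 11
Parity bit: 1

1


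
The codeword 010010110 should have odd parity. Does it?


Number of 1s: 4

No, parity error (4 ones)


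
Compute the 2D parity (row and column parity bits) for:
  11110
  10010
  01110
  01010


Row parities: 0010
Column parities: 01000

Row P: 0010, Col P: 01000, Corner: 1


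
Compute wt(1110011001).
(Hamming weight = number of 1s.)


Counting 1s in 1110011001

6


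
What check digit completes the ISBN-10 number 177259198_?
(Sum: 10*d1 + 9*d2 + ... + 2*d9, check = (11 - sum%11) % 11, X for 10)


Weighted sum: 265
265 mod 11 = 1

Check digit: X


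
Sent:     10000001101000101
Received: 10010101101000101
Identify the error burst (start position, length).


XOR: 00010100000000000

Burst at position 3, length 3


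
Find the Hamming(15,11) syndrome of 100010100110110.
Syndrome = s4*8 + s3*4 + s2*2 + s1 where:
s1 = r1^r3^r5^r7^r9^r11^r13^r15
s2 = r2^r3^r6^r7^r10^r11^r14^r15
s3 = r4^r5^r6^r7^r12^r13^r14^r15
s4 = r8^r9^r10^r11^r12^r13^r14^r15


s1=1, s2=0, s3=0, s4=0

Syndrome = 1 (error at position 1)


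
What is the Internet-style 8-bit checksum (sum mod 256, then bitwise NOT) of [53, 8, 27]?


Sum = 88 mod 256 = 88
Complement = 167

167


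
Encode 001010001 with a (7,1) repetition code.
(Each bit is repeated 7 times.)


Each bit -> 7 copies

000000000000001111111000000011111110000000000000000000001111111


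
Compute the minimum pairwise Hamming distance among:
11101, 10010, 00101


Comparing all pairs, minimum distance: 2
Can detect 1 errors, correct 0 errors

2


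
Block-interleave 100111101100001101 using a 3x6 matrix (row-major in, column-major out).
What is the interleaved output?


Matrix:
  100111
  101100
  001101
Read columns: 110000011111100101

110000011111100101


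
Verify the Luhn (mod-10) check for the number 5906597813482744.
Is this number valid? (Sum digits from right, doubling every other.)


Luhn sum = 83
83 mod 10 = 3

Invalid (Luhn sum mod 10 = 3)


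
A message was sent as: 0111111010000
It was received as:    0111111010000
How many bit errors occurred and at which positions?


XOR: 0000000000000

0 errors (received matches sent)


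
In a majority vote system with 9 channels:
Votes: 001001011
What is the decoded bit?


Ones: 4 out of 9
Threshold: 5

0 (4/9 voted 1)


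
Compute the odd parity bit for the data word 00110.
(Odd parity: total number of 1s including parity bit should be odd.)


Number of 1s in data: 2
Parity bit: 1

1


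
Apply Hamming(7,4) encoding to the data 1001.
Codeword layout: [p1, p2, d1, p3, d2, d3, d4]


Parity bits: p1=0, p2=0, p3=1

0011001


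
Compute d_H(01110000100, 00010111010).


XOR: 01100111110
Count of 1s: 7

7


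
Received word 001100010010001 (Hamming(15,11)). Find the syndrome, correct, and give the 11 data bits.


Syndrome = 11: error at position 11

Data: 10000000001 (corrected bit 11)


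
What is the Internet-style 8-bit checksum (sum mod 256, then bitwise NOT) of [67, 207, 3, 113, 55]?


Sum = 445 mod 256 = 189
Complement = 66

66


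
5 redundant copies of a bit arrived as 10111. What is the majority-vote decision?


Ones: 4 out of 5
Threshold: 3

1 (4/5 voted 1)


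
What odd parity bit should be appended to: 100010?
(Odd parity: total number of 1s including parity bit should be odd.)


Number of 1s in data: 2
Parity bit: 1

1


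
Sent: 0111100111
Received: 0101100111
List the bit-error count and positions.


XOR: 0010000000

1 error(s) at position(s): 2


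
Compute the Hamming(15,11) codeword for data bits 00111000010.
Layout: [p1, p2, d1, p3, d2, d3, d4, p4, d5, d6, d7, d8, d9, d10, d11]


Parity bits: p1=0, p2=1, p3=1, p4=0

010101101000010


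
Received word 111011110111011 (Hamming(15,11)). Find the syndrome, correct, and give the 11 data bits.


Syndrome = 0: no error detected

Data: 11110111011 (no errors)


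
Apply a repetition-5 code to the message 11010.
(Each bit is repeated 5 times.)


Each bit -> 5 copies

1111111111000001111100000


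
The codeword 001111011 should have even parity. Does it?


Number of 1s: 6

Yes, parity is correct (6 ones)


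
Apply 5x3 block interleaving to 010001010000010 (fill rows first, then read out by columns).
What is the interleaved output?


Matrix:
  010
  001
  010
  000
  010
Read columns: 000001010101000

000001010101000


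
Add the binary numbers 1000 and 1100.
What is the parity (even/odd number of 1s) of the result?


1000 = 8
1100 = 12
Sum = 20 = 10100
1s count = 2

even parity (2 ones in 10100)


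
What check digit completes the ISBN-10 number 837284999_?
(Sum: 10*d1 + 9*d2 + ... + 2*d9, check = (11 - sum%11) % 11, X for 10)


Weighted sum: 326
326 mod 11 = 7

Check digit: 4


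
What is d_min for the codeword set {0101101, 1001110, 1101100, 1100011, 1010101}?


Comparing all pairs, minimum distance: 2
Can detect 1 errors, correct 0 errors

2


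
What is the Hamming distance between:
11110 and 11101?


XOR: 00011
Count of 1s: 2

2


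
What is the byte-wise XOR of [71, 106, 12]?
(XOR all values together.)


XOR chain: 71 ^ 106 ^ 12 = 33

33


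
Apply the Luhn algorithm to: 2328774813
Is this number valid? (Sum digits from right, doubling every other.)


Luhn sum = 52
52 mod 10 = 2

Invalid (Luhn sum mod 10 = 2)


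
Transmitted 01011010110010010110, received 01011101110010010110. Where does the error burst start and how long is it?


XOR: 00000111000000000000

Burst at position 5, length 3


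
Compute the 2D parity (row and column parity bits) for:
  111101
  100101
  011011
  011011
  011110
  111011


Row parities: 110001
Column parities: 111101

Row P: 110001, Col P: 111101, Corner: 1


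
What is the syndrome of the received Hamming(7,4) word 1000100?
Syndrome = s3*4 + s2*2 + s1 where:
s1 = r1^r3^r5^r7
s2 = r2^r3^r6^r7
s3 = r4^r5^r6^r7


s1=0, s2=0, s3=1

Syndrome = 4 (error at position 4)


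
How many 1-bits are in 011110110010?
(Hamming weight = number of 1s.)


Counting 1s in 011110110010

7


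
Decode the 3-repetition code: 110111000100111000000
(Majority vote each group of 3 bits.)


Groups: 110, 111, 000, 100, 111, 000, 000
Majority votes: 1100100

1100100


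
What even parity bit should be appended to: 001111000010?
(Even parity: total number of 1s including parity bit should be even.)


Number of 1s in data: 5
Parity bit: 1

1


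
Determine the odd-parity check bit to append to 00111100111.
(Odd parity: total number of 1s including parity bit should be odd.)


Number of 1s in data: 7
Parity bit: 0

0


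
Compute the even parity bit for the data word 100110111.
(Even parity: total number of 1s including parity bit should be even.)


Number of 1s in data: 6
Parity bit: 0

0


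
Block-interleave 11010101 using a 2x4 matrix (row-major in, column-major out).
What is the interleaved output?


Matrix:
  1101
  0101
Read columns: 10110011

10110011


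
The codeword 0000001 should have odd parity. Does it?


Number of 1s: 1

Yes, parity is correct (1 ones)


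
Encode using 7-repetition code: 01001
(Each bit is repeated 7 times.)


Each bit -> 7 copies

00000001111111000000000000001111111


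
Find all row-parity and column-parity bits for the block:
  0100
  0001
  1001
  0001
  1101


Row parities: 11011
Column parities: 0000

Row P: 11011, Col P: 0000, Corner: 0


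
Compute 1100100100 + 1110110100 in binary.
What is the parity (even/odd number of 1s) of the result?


1100100100 = 804
1110110100 = 948
Sum = 1752 = 11011011000
1s count = 6

even parity (6 ones in 11011011000)


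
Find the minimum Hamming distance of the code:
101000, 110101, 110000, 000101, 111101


Comparing all pairs, minimum distance: 1
Can detect 0 errors, correct 0 errors

1


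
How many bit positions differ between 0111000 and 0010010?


XOR: 0101010
Count of 1s: 3

3


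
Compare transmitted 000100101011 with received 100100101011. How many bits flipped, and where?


XOR: 100000000000

1 error(s) at position(s): 0


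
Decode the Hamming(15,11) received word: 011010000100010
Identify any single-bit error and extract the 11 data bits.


Syndrome = 0: no error detected

Data: 11000100010 (no errors)


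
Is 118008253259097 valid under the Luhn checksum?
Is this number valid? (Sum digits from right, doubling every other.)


Luhn sum = 58
58 mod 10 = 8

Invalid (Luhn sum mod 10 = 8)


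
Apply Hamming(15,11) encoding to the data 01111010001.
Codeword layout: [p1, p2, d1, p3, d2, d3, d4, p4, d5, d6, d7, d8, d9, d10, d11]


Parity bits: p1=1, p2=0, p3=0, p4=1

100011111010001


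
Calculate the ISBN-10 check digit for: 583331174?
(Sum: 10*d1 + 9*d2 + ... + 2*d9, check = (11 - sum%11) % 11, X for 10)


Weighted sum: 223
223 mod 11 = 3

Check digit: 8


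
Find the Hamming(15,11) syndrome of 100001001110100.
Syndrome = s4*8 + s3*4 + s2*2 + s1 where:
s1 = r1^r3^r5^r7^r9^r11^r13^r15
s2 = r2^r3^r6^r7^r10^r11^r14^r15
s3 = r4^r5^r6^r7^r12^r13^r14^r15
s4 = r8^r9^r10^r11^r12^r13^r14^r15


s1=0, s2=1, s3=0, s4=0

Syndrome = 2 (error at position 2)


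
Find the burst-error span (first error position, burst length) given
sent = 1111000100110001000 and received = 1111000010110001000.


XOR: 0000000110000000000

Burst at position 7, length 2


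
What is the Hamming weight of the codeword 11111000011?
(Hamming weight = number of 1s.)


Counting 1s in 11111000011

7


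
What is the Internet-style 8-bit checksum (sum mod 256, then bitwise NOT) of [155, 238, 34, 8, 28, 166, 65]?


Sum = 694 mod 256 = 182
Complement = 73

73


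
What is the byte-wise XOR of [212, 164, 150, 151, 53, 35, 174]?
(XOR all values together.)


XOR chain: 212 ^ 164 ^ 150 ^ 151 ^ 53 ^ 35 ^ 174 = 201

201


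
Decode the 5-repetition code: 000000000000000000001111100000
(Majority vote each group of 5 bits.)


Groups: 00000, 00000, 00000, 00000, 11111, 00000
Majority votes: 000010

000010


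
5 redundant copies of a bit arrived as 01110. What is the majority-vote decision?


Ones: 3 out of 5
Threshold: 3

1 (3/5 voted 1)


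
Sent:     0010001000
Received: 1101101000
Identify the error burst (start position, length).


XOR: 1111100000

Burst at position 0, length 5


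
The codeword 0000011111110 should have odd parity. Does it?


Number of 1s: 7

Yes, parity is correct (7 ones)


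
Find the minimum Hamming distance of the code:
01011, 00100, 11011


Comparing all pairs, minimum distance: 1
Can detect 0 errors, correct 0 errors

1


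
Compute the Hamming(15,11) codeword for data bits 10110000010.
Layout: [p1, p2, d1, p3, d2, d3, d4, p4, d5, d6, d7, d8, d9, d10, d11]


Parity bits: p1=0, p2=0, p3=1, p4=1

001101110000010


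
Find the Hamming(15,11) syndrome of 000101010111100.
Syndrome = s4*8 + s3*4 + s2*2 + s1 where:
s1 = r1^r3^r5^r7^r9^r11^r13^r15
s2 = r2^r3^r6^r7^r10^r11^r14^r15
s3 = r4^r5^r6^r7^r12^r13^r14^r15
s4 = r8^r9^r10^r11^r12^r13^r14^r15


s1=0, s2=1, s3=0, s4=1

Syndrome = 10 (error at position 10)


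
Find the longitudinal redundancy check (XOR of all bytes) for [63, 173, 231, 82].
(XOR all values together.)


XOR chain: 63 ^ 173 ^ 231 ^ 82 = 39

39


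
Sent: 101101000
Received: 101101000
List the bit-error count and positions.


XOR: 000000000

0 errors (received matches sent)


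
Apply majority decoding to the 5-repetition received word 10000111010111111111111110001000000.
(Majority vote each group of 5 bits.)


Groups: 10000, 11101, 01111, 11111, 11111, 00010, 00000
Majority votes: 0111100

0111100


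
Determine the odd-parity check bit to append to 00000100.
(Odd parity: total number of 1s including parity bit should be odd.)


Number of 1s in data: 1
Parity bit: 0

0


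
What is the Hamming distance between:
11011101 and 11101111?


XOR: 00110010
Count of 1s: 3

3


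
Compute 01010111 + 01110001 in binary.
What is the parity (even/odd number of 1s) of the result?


01010111 = 87
01110001 = 113
Sum = 200 = 11001000
1s count = 3

odd parity (3 ones in 11001000)


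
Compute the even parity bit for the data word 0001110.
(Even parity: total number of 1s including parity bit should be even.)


Number of 1s in data: 3
Parity bit: 1

1


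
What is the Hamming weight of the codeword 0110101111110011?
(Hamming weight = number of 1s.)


Counting 1s in 0110101111110011

11


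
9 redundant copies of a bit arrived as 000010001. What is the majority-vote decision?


Ones: 2 out of 9
Threshold: 5

0 (2/9 voted 1)


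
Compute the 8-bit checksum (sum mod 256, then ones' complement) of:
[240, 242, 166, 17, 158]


Sum = 823 mod 256 = 55
Complement = 200

200


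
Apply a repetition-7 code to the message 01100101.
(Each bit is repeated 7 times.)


Each bit -> 7 copies

00000001111111111111100000000000000111111100000001111111


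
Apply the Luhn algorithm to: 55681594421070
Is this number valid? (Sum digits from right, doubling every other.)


Luhn sum = 54
54 mod 10 = 4

Invalid (Luhn sum mod 10 = 4)


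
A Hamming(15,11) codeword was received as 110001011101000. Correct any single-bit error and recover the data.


Syndrome = 2: error at position 2

Data: 00101101000 (corrected bit 2)


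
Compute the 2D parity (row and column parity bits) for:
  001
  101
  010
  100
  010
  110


Row parities: 101110
Column parities: 110

Row P: 101110, Col P: 110, Corner: 0


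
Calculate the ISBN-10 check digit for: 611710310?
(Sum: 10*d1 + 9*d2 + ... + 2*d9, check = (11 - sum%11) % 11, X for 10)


Weighted sum: 147
147 mod 11 = 4

Check digit: 7


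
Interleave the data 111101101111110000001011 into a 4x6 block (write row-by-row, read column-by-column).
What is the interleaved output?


Matrix:
  111101
  101111
  110000
  001011
Read columns: 111010101101110001011101

111010101101110001011101


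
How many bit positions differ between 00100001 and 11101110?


XOR: 11001111
Count of 1s: 6

6


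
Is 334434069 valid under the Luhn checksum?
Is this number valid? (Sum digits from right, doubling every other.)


Luhn sum = 44
44 mod 10 = 4

Invalid (Luhn sum mod 10 = 4)


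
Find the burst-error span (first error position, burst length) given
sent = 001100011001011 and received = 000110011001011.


XOR: 001010000000000

Burst at position 2, length 3


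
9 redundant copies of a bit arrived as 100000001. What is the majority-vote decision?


Ones: 2 out of 9
Threshold: 5

0 (2/9 voted 1)


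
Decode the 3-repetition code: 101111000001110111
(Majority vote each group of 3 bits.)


Groups: 101, 111, 000, 001, 110, 111
Majority votes: 110011

110011


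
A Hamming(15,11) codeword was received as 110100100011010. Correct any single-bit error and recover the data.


Syndrome = 9: error at position 9

Data: 00011011010 (corrected bit 9)


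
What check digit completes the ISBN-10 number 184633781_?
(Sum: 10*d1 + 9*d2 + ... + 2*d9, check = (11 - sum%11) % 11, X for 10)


Weighted sum: 243
243 mod 11 = 1

Check digit: X


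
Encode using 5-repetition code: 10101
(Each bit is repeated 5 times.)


Each bit -> 5 copies

1111100000111110000011111


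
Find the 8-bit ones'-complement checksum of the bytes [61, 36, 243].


Sum = 340 mod 256 = 84
Complement = 171

171


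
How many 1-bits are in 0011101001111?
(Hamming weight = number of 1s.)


Counting 1s in 0011101001111

8


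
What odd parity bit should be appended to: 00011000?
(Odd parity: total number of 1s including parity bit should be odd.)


Number of 1s in data: 2
Parity bit: 1

1


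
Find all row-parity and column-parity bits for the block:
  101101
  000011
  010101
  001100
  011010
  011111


Row parities: 001011
Column parities: 110010

Row P: 001011, Col P: 110010, Corner: 1


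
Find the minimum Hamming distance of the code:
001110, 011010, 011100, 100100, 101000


Comparing all pairs, minimum distance: 2
Can detect 1 errors, correct 0 errors

2


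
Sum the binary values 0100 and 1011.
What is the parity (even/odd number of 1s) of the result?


0100 = 4
1011 = 11
Sum = 15 = 1111
1s count = 4

even parity (4 ones in 1111)


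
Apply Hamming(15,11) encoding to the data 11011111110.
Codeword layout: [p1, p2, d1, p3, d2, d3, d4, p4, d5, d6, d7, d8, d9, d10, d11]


Parity bits: p1=0, p2=1, p3=1, p4=0

011110101111110


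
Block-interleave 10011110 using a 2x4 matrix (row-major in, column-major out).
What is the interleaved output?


Matrix:
  1001
  1110
Read columns: 11010110

11010110


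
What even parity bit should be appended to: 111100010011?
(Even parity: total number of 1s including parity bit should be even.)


Number of 1s in data: 7
Parity bit: 1

1


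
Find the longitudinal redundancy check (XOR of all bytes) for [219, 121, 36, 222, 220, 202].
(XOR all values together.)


XOR chain: 219 ^ 121 ^ 36 ^ 222 ^ 220 ^ 202 = 78

78


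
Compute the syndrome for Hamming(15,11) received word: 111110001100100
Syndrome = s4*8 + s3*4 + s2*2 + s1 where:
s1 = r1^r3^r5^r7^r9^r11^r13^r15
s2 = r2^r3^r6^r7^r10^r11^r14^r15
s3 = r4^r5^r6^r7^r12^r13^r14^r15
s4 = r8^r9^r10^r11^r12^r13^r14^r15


s1=1, s2=1, s3=1, s4=1

Syndrome = 15 (error at position 15)


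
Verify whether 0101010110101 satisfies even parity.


Number of 1s: 7

No, parity error (7 ones)


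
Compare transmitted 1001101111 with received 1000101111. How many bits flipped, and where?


XOR: 0001000000

1 error(s) at position(s): 3


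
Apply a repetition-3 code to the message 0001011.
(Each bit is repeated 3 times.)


Each bit -> 3 copies

000000000111000111111


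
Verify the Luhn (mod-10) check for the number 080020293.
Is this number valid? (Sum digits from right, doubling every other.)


Luhn sum = 23
23 mod 10 = 3

Invalid (Luhn sum mod 10 = 3)


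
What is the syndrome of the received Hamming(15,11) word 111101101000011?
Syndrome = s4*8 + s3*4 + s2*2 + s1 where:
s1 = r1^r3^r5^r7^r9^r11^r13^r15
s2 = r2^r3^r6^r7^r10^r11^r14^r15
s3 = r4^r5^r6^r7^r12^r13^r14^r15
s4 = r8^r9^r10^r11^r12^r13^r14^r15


s1=1, s2=0, s3=1, s4=1

Syndrome = 13 (error at position 13)


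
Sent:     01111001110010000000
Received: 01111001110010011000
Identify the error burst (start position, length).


XOR: 00000000000000011000

Burst at position 15, length 2


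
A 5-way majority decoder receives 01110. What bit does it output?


Ones: 3 out of 5
Threshold: 3

1 (3/5 voted 1)


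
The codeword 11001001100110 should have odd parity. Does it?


Number of 1s: 7

Yes, parity is correct (7 ones)


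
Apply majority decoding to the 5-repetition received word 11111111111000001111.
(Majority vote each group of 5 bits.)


Groups: 11111, 11111, 10000, 01111
Majority votes: 1101

1101


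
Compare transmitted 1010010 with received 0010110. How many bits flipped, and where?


XOR: 1000100

2 error(s) at position(s): 0, 4


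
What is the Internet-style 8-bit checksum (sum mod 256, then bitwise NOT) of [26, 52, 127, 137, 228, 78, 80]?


Sum = 728 mod 256 = 216
Complement = 39

39


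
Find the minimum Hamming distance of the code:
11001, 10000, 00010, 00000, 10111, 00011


Comparing all pairs, minimum distance: 1
Can detect 0 errors, correct 0 errors

1


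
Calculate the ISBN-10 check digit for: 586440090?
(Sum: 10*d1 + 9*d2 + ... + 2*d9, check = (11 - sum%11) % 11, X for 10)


Weighted sum: 249
249 mod 11 = 7

Check digit: 4


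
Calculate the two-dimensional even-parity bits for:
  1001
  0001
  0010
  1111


Row parities: 0110
Column parities: 0101

Row P: 0110, Col P: 0101, Corner: 0


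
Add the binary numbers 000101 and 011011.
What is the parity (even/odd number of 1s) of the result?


000101 = 5
011011 = 27
Sum = 32 = 100000
1s count = 1

odd parity (1 ones in 100000)


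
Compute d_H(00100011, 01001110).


XOR: 01101101
Count of 1s: 5

5


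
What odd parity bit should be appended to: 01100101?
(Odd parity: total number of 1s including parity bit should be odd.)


Number of 1s in data: 4
Parity bit: 1

1


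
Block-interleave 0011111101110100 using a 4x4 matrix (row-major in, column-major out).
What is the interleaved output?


Matrix:
  0011
  1111
  0111
  0100
Read columns: 0100011111101110

0100011111101110


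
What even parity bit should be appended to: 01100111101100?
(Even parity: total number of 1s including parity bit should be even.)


Number of 1s in data: 8
Parity bit: 0

0


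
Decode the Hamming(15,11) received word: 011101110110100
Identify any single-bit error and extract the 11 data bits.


Syndrome = 0: no error detected

Data: 10110110100 (no errors)


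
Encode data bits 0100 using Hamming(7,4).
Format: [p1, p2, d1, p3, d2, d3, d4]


Parity bits: p1=1, p2=0, p3=1

1001100


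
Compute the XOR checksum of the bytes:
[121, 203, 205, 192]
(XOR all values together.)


XOR chain: 121 ^ 203 ^ 205 ^ 192 = 191

191


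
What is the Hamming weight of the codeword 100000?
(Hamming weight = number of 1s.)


Counting 1s in 100000

1


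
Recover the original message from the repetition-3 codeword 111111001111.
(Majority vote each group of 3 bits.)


Groups: 111, 111, 001, 111
Majority votes: 1101

1101


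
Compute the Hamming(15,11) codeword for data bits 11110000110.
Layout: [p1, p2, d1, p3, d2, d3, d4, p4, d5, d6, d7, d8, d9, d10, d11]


Parity bits: p1=0, p2=0, p3=1, p4=0

001111100000110


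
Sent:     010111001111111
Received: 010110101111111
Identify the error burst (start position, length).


XOR: 000001100000000

Burst at position 5, length 2


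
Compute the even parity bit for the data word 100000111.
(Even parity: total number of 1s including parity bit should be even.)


Number of 1s in data: 4
Parity bit: 0

0


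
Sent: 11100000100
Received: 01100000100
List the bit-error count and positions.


XOR: 10000000000

1 error(s) at position(s): 0


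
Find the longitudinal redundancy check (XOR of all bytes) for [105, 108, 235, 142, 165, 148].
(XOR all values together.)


XOR chain: 105 ^ 108 ^ 235 ^ 142 ^ 165 ^ 148 = 81

81


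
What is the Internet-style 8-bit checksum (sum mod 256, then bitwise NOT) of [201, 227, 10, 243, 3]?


Sum = 684 mod 256 = 172
Complement = 83

83


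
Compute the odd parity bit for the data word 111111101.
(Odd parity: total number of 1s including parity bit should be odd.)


Number of 1s in data: 8
Parity bit: 1

1


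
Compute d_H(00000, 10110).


XOR: 10110
Count of 1s: 3

3


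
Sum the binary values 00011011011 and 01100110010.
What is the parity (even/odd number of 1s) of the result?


00011011011 = 219
01100110010 = 818
Sum = 1037 = 10000001101
1s count = 4

even parity (4 ones in 10000001101)


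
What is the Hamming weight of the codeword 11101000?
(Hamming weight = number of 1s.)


Counting 1s in 11101000

4
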